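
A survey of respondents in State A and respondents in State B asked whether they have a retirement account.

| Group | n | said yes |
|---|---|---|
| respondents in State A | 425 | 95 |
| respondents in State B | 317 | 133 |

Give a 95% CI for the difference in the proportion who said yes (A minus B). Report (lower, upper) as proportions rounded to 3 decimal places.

(-0.263, -0.129)

First, p̂₁ = 95/425 = 0.2235; p̂₂ = 133/317 = 0.4196.
The two standard errors are √(0.2235×0.7765/425) = 0.02021 and √(0.4196×0.5804/317) = 0.02772.
Because the samples are independent, SE_diff = √(0.02021² + 0.02772²) = 0.03431.
Using z* = 1.960 for 95%, ME = 1.960 × 0.03431 = 0.06725.
p̂₁ − p̂₂ = -0.1961; interval -0.1961 ± 0.06725 gives (-0.263, -0.129).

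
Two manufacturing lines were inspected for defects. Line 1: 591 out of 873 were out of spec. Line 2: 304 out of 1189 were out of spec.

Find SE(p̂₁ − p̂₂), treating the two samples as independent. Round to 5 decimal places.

0.02026

p̂₁ = 591/873 = 0.6770 and p̂₂ = 304/1189 = 0.2557.
SE₁ = √(p̂₁(1−p̂₁)/n₁) = √(0.6770·0.3230/873) = 0.01583; SE₂ = √(0.2557·0.7443/1189) = 0.01265.
Independent samples: SE of the difference = √(SE₁² + SE₂²) = √(0.0002505889 + 0.0001600225) = 0.02026.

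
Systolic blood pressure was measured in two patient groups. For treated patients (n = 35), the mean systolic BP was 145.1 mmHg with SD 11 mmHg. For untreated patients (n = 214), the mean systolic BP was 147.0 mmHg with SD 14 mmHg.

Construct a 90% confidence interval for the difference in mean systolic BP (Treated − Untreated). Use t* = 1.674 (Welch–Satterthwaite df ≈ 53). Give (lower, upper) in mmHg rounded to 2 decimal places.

(-5.40, 1.60)

Standard errors of each mean: 11/√35 = 1.8593 and 14/√214 = 0.9570.
SE(x̄₁ − x̄₂) = √(1.8593² + 0.9570²) = 2.0911 for independent samples with unequal variances.
With t* = 1.674, the margin is 1.674 × 2.0911 = 3.5005.
x̄₁ − x̄₂ = 145.1 − 147.0 = -1.9000; the interval is -1.9000 ± 3.5005 = (-5.40, 1.60).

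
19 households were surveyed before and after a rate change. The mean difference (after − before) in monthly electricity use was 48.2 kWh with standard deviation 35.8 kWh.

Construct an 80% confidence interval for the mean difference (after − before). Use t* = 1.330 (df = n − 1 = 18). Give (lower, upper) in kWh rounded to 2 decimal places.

This is a matched-pairs design, so SE = s_d/√n = 35.8/√19 = 8.2131.
Margin = 1.330 × 8.2131 = 10.9234; the interval is 48.2 ± 10.9234 = (37.28, 59.12).

(37.28, 59.12)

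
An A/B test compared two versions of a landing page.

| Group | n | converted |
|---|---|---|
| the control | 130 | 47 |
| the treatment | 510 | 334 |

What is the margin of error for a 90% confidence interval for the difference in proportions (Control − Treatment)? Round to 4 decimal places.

First, p̂₁ = 47/130 = 0.3615; p̂₂ = 334/510 = 0.6549.
The two standard errors are √(0.3615×0.6385/130) = 0.04214 and √(0.6549×0.3451/510) = 0.02105.
Because the samples are independent, SE_diff = √(0.04214² + 0.02105²) = 0.04711.
Using z* = 1.645 for 90%, ME = 1.645 × 0.04711 = 0.07750.

0.0775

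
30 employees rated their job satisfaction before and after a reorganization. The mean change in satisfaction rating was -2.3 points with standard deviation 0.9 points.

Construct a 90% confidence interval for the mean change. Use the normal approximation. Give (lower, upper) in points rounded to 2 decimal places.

This is a matched-pairs design, so SE = s_d/√n = 0.9/√30 = 0.1643.
Margin = 1.645 × 0.1643 = 0.2703; the interval is -2.3 ± 0.2703 = (-2.57, -2.03).

(-2.57, -2.03)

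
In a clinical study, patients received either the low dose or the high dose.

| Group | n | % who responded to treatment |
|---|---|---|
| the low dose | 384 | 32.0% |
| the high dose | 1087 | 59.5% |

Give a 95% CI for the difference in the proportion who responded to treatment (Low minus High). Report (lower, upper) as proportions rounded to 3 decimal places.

Each SE is √(p̂(1−p̂)/n): √(0.3200·0.6800/384) = 0.02380 and √(0.5950·0.4050/1087) = 0.01489.
SE(p̂₁ − p̂₂) = √(SE₁² + SE₂²) = √(0.00056644 + 0.0002217121) = 0.02807, since the two samples are independent.
At 95% confidence z* = 1.960; margin = 1.960 × 0.02807 = 0.05502.
The difference is 0.3200 − 0.5950 = -0.2750, so the interval is -0.2750 ± 0.05502 = (-0.330, -0.220).

(-0.330, -0.220)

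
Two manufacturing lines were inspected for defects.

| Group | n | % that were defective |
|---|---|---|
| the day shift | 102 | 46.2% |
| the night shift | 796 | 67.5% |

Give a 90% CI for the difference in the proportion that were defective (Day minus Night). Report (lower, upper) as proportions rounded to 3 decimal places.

(-0.299, -0.127)

The two standard errors are √(0.4620×0.5380/102) = 0.04936 and √(0.6750×0.3250/796) = 0.01660.
Because the samples are independent, SE_diff = √(0.04936² + 0.01660²) = 0.05208.
Using z* = 1.645 for 90%, ME = 1.645 × 0.05208 = 0.08567.
p̂₁ − p̂₂ = -0.2130; interval -0.2130 ± 0.08567 gives (-0.299, -0.127).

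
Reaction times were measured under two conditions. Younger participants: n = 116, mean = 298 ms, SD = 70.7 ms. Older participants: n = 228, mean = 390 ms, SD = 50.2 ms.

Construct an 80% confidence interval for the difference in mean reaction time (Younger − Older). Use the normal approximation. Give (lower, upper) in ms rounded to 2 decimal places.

(-101.43, -82.57)

Per-group SEs: s₁/√n₁ = 70.7/√116 = 6.5643, s₂/√n₂ = 50.2/√228 = 3.3246.
Unpooled SE of the difference: √(43.09003449 + 11.05296516) = 7.3582.
Margin of error = z* · SE = 1.282 × 7.3582 = 9.4332.
x̄₁ − x̄₂ = 298 − 390 = -92.0000.
CI: -92.0000 ± 9.4332 = (-101.43, -82.57).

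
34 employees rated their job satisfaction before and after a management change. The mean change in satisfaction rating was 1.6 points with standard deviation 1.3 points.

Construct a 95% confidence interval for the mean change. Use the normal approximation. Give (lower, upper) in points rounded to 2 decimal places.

(1.16, 2.04)

Paired design: SE = s_d/√n = 1.3/√34 = 0.2229.
z* = 1.960; margin of error = 1.960 × 0.2229 = 0.4369.
1.6 ± 0.4369 → (1.16, 2.04).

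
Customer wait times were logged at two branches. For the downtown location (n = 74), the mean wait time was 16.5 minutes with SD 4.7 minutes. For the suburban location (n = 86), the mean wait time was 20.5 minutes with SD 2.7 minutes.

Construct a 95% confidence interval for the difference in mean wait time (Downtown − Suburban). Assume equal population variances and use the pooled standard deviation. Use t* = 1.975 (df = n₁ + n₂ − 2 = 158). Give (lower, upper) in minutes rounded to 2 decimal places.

(-5.18, -2.82)

Pooled variance s_p² = [73·4.7² + 85·2.7²] / (74+86−2) = 14.1280, so s_p = 3.7587.
SE_diff = s_p·√(1/n₁ + 1/n₂) = 3.7587·√(1/74 + 1/86) = 0.5960.
t* = 1.975; margin = 1.975 × 0.5960 = 1.1771.
Difference = 16.5 − 20.5 = -4.0000.
-4.0000 ± 1.1771 → (-5.18, -2.82).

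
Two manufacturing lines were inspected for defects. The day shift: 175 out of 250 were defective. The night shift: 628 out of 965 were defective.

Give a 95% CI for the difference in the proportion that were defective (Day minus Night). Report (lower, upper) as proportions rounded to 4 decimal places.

(-0.0151, 0.1135)

First, p̂₁ = 175/250 = 0.7000; p̂₂ = 628/965 = 0.6508.
The two standard errors are √(0.7000×0.3000/250) = 0.02898 and √(0.6508×0.3492/965) = 0.01535.
Because the samples are independent, SE_diff = √(0.02898² + 0.01535²) = 0.03279.
Using z* = 1.960 for 95%, ME = 1.960 × 0.03279 = 0.06427.
p̂₁ − p̂₂ = 0.0492; interval 0.0492 ± 0.06427 gives (-0.0151, 0.1135).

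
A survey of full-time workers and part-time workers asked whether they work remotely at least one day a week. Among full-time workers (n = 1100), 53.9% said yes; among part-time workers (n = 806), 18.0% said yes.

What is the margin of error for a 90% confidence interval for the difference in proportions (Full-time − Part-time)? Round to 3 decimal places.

SE₁ = √(p̂₁(1−p̂₁)/n₁) = √(0.5390·0.4610/1100) = 0.01503; SE₂ = √(0.1800·0.8200/806) = 0.01353.
Independent samples: SE of the difference = √(SE₁² + SE₂²) = √(0.0002259009 + 0.0001830609) = 0.02022.
z* for 90% confidence is 1.645, so the margin of error is 1.645 × 0.02022 = 0.03326.

0.033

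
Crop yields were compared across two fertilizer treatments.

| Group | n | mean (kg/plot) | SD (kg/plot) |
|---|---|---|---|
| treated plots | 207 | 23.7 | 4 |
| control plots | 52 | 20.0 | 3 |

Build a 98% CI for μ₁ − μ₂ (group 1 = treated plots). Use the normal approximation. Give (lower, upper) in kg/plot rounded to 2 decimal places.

Per-group SEs: s₁/√n₁ = 4/√207 = 0.2780, s₂/√n₂ = 3/√52 = 0.4160.
Unpooled SE of the difference: √(0.077284 + 0.173056) = 0.5003.
Margin of error = z* · SE = 2.326 × 0.5003 = 1.1637.
x̄₁ − x̄₂ = 23.7 − 20.0 = 3.7000.
CI: 3.7000 ± 1.1637 = (2.54, 4.86).

(2.54, 4.86)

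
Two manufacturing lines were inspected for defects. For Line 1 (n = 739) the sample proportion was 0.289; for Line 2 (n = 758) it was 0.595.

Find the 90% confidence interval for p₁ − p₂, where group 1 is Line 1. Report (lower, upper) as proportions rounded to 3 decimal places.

SE₁ = √(p̂₁(1−p̂₁)/n₁) = √(0.2890·0.7110/739) = 0.01667; SE₂ = √(0.5950·0.4050/758) = 0.01783.
Independent samples: SE of the difference = √(SE₁² + SE₂²) = √(0.0002778889 + 0.0003179089) = 0.02441.
z* for 90% confidence is 1.645, so the margin of error is 1.645 × 0.02441 = 0.04015.
Point estimate p̂₁ − p̂₂ = 0.2890 − 0.5950 = -0.3060.
-0.3060 ± 0.04015 → (-0.346, -0.266).

(-0.346, -0.266)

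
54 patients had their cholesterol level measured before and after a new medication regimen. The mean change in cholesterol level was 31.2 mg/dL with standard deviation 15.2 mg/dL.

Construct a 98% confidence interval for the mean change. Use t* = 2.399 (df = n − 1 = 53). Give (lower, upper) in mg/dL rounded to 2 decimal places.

(26.24, 36.16)

This is a matched-pairs design, so SE = s_d/√n = 15.2/√54 = 2.0685.
Margin = 2.399 × 2.0685 = 4.9623; the interval is 31.2 ± 4.9623 = (26.24, 36.16).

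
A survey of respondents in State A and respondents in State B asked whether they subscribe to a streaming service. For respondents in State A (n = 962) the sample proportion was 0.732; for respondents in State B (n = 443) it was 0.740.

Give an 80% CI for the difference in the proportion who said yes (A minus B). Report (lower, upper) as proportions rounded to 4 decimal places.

Each SE is √(p̂(1−p̂)/n): √(0.7320·0.2680/962) = 0.01428 and √(0.7400·0.2600/443) = 0.02084.
SE(p̂₁ − p̂₂) = √(SE₁² + SE₂²) = √(0.0002039184 + 0.0004343056) = 0.02526, since the two samples are independent.
At 80% confidence z* = 1.282; margin = 1.282 × 0.02526 = 0.03238.
The difference is 0.7320 − 0.7400 = -0.0080, so the interval is -0.0080 ± 0.03238 = (-0.0404, 0.0244).

(-0.0404, 0.0244)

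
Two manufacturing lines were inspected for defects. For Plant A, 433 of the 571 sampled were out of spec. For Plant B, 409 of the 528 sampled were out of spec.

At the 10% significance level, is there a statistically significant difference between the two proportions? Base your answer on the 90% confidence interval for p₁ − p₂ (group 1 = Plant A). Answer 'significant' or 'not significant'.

not significant

Sample proportions: 433/571 = 0.7583, 409/528 = 0.7746.
Each SE is √(p̂(1−p̂)/n): √(0.7583·0.2417/571) = 0.01792 and √(0.7746·0.2254/528) = 0.01818.
SE(p̂₁ − p̂₂) = √(SE₁² + SE₂²) = √(0.0003211264 + 0.0003305124) = 0.02553, since the two samples are independent.
At 90% confidence z* = 1.645; margin = 1.645 × 0.02553 = 0.04200.
The difference is 0.7583 − 0.7746 = -0.0163, so the interval is -0.0163 ± 0.04200 = (-0.05830, 0.02570).
The interval (-0.05830, 0.02570) contains 0, so the difference is not significant.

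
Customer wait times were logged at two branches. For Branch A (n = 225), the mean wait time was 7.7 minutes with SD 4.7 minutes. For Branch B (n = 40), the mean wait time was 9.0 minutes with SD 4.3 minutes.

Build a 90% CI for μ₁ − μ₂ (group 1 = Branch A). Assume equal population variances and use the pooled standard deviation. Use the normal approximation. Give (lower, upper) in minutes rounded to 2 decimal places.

Pooled variance s_p² = [224·4.7² + 39·4.3²] / (225+40−2) = 21.5562, so s_p = 4.6429.
SE_diff = s_p·√(1/n₁ + 1/n₂) = 4.6429·√(1/225 + 1/40) = 0.7967.
z* = 1.645; margin = 1.645 × 0.7967 = 1.3106.
Difference = 7.7 − 9.0 = -1.3000.
-1.3000 ± 1.3106 → (-2.61, 0.01).

(-2.61, 0.01)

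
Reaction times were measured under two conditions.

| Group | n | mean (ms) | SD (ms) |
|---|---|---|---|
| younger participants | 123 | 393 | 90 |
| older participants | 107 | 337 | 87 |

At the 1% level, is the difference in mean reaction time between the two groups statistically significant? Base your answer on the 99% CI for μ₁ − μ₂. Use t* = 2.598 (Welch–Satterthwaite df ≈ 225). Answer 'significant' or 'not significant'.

significant

SE₁ = s₁/√n₁ = 90/√123 = 8.1150; SE₂ = 87/√107 = 8.4106.
Independent samples, unequal variances: SE_diff = √(SE₁² + SE₂²) = √(65.853225 + 70.73819236) = 11.6872.
t* = 2.598, so margin of error = 2.598 × 11.6872 = 30.3633.
Difference in means = 393 − 337 = 56.0000.
56.0000 ± 30.3633 → (25.6367, 86.3633).
The interval (25.6367, 86.3633) does not contain 0, so the difference is significant.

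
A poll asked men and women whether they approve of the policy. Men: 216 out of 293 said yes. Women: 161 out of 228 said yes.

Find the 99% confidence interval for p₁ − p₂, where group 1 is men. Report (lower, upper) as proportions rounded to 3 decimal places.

p̂₁ = 216/293 = 0.7372 and p̂₂ = 161/228 = 0.7061.
SE₁ = √(p̂₁(1−p̂₁)/n₁) = √(0.7372·0.2628/293) = 0.02571; SE₂ = √(0.7061·0.2939/228) = 0.03017.
Independent samples: SE of the difference = √(SE₁² + SE₂²) = √(0.0006610041 + 0.0009102289) = 0.03964.
z* for 99% confidence is 2.576, so the margin of error is 2.576 × 0.03964 = 0.10211.
Point estimate p̂₁ − p̂₂ = 0.7372 − 0.7061 = 0.0311.
0.0311 ± 0.10211 → (-0.071, 0.133).

(-0.071, 0.133)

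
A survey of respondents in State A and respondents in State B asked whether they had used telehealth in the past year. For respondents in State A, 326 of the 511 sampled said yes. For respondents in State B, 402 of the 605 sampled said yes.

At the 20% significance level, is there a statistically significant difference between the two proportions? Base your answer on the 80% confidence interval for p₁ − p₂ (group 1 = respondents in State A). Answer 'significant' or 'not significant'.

not significant

p̂₁ = 326/511 = 0.6380 and p̂₂ = 402/605 = 0.6645.
SE₁ = √(p̂₁(1−p̂₁)/n₁) = √(0.6380·0.3620/511) = 0.02126; SE₂ = √(0.6645·0.3355/605) = 0.01920.
Independent samples: SE of the difference = √(SE₁² + SE₂²) = √(0.0004519876 + 0.00036864) = 0.02865.
z* for 80% confidence is 1.282, so the margin of error is 1.282 × 0.02865 = 0.03673.
Point estimate p̂₁ − p̂₂ = 0.6380 − 0.6645 = -0.0265.
-0.0265 ± 0.03673 → (-0.06323, 0.01023).
The interval (-0.06323, 0.01023) contains 0, so the difference is not significant.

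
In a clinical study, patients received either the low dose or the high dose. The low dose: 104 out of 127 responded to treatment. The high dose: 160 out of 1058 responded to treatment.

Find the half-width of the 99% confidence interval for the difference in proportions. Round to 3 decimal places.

p̂₁ = 104/127 = 0.8189 and p̂₂ = 160/1058 = 0.1512.
SE₁ = √(p̂₁(1−p̂₁)/n₁) = √(0.8189·0.1811/127) = 0.03417; SE₂ = √(0.1512·0.8488/1058) = 0.01101.
Independent samples: SE of the difference = √(SE₁² + SE₂²) = √(0.0011675889 + 0.0001212201) = 0.03590.
z* for 99% confidence is 2.576, so the margin of error is 2.576 × 0.03590 = 0.09248.

0.092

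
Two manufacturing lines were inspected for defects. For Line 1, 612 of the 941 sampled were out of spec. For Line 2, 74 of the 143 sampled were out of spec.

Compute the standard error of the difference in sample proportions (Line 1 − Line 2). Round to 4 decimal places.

0.0446

First, p̂₁ = 612/941 = 0.6504; p̂₂ = 74/143 = 0.5175.
The two standard errors are √(0.6504×0.3496/941) = 0.01554 and √(0.5175×0.4825/143) = 0.04179.
Because the samples are independent, SE_diff = √(0.01554² + 0.04179²) = 0.04459.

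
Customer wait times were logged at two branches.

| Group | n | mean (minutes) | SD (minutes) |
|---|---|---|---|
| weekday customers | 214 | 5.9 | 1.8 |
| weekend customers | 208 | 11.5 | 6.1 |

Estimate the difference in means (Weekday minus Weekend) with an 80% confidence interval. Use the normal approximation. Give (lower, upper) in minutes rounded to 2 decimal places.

(-6.16, -5.04)

Per-group SEs: s₁/√n₁ = 1.8/√214 = 0.1230, s₂/√n₂ = 6.1/√208 = 0.4230.
Unpooled SE of the difference: √(0.015129 + 0.178929) = 0.4405.
Margin of error = z* · SE = 1.282 × 0.4405 = 0.5647.
x̄₁ − x̄₂ = 5.9 − 11.5 = -5.6000.
CI: -5.6000 ± 0.5647 = (-6.16, -5.04).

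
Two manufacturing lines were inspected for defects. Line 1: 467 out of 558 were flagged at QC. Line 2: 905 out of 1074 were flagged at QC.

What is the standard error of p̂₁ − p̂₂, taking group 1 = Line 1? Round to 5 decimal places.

0.01918

p̂₁ = 467/558 = 0.8369 and p̂₂ = 905/1074 = 0.8426.
SE₁ = √(p̂₁(1−p̂₁)/n₁) = √(0.8369·0.1631/558) = 0.01564; SE₂ = √(0.8426·0.1574/1074) = 0.01111.
Independent samples: SE of the difference = √(SE₁² + SE₂²) = √(0.0002446096 + 0.0001234321) = 0.01918.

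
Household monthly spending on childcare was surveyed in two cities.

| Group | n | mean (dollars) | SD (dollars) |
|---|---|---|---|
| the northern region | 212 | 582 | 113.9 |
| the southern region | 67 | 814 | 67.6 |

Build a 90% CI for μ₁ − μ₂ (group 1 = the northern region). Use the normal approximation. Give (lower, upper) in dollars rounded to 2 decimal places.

(-250.71, -213.29)

Standard errors of each mean: 113.9/√212 = 7.8227 and 67.6/√67 = 8.2587.
SE(x̄₁ − x̄₂) = √(7.8227² + 8.2587²) = 11.3754 for independent samples with unequal variances.
With z* = 1.645, the margin is 1.645 × 11.3754 = 18.7125.
x̄₁ − x̄₂ = 582 − 814 = -232.0000; the interval is -232.0000 ± 18.7125 = (-250.71, -213.29).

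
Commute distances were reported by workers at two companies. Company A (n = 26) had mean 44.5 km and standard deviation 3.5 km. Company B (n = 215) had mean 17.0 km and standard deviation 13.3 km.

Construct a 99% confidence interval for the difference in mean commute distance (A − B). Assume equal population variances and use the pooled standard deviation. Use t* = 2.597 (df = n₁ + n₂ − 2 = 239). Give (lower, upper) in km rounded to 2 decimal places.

(20.69, 34.31)

s_p = √[((n₁−1)s₁² + (n₂−1)s₂²)/(n₁+n₂−2)] = √[(25·3.5² + 214·13.3²)/239] = 12.6360.
SE = 12.6360·√(1/26 + 1/215) = 2.6237.
With t* = 2.597, margin = 2.597 × 2.6237 = 6.8137.
x̄₁ − x̄₂ = 44.5 − 17.0 = 27.5000; interval 27.5000 ± 6.8137 = (20.69, 34.31).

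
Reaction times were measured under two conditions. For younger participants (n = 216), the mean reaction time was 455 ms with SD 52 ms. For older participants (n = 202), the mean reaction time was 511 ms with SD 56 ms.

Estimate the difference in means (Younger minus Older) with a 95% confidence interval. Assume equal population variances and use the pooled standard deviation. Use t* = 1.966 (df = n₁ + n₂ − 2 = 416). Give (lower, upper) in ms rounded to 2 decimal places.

(-66.39, -45.61)

s_p = √[((n₁−1)s₁² + (n₂−1)s₂²)/(n₁+n₂−2)] = √[(215·52² + 201·56²)/416] = 53.9697.
SE = 53.9697·√(1/216 + 1/202) = 5.2825.
With t* = 1.966, margin = 1.966 × 5.2825 = 10.3854.
x̄₁ − x̄₂ = 455 − 511 = -56.0000; interval -56.0000 ± 10.3854 = (-66.39, -45.61).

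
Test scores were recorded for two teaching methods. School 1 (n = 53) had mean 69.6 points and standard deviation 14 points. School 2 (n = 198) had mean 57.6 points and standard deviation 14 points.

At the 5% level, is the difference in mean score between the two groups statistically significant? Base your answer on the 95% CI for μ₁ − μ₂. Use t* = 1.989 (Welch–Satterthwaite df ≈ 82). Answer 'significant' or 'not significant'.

significant

Standard errors of each mean: 14/√53 = 1.9230 and 14/√198 = 0.9949.
SE(x̄₁ − x̄₂) = √(1.9230² + 0.9949²) = 2.1651 for independent samples with unequal variances.
With t* = 1.989, the margin is 1.989 × 2.1651 = 4.3064.
x̄₁ − x̄₂ = 69.6 − 57.6 = 12.0000; the interval is 12.0000 ± 4.3064 = (7.6936, 16.3064).
The interval (7.6936, 16.3064) does not contain 0, so the difference is significant.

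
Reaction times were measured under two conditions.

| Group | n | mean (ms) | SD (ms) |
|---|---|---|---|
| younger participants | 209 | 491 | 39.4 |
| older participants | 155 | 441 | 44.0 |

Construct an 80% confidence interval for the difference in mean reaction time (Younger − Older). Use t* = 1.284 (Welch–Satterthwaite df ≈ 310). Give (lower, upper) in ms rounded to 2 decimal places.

(44.27, 55.73)

Standard errors of each mean: 39.4/√209 = 2.7254 and 44.0/√155 = 3.5342.
SE(x̄₁ − x̄₂) = √(2.7254² + 3.5342²) = 4.4630 for independent samples with unequal variances.
With t* = 1.284, the margin is 1.284 × 4.4630 = 5.7305.
x̄₁ − x̄₂ = 491 − 441 = 50.0000; the interval is 50.0000 ± 5.7305 = (44.27, 55.73).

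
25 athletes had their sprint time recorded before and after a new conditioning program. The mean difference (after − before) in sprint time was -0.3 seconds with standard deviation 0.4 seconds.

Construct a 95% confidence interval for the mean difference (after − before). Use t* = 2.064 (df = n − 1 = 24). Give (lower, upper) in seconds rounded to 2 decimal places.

(-0.47, -0.13)

Paired design: SE = s_d/√n = 0.4/√25 = 0.0800.
t* = 2.064; margin of error = 2.064 × 0.0800 = 0.1651.
-0.3 ± 0.1651 → (-0.47, -0.13).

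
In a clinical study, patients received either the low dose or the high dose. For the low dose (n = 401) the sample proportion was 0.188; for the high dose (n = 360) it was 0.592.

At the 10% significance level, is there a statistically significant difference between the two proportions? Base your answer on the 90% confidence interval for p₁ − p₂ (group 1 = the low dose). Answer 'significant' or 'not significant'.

Each SE is √(p̂(1−p̂)/n): √(0.1880·0.8120/401) = 0.01951 and √(0.5920·0.4080/360) = 0.02590.
SE(p̂₁ − p̂₂) = √(SE₁² + SE₂²) = √(0.0003806401 + 0.00067081) = 0.03243, since the two samples are independent.
At 90% confidence z* = 1.645; margin = 1.645 × 0.03243 = 0.05335.
The difference is 0.1880 − 0.5920 = -0.4040, so the interval is -0.4040 ± 0.05335 = (-0.45735, -0.35065).
The interval (-0.45735, -0.35065) does not contain 0, so the difference is significant.

significant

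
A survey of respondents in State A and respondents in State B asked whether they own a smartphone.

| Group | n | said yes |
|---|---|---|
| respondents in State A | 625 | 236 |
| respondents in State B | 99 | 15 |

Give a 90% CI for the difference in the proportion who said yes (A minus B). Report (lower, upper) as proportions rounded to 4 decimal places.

(0.1588, 0.2934)

p̂₁ = 236/625 = 0.3776 and p̂₂ = 15/99 = 0.1515.
SE₁ = √(p̂₁(1−p̂₁)/n₁) = √(0.3776·0.6224/625) = 0.01939; SE₂ = √(0.1515·0.8485/99) = 0.03603.
Independent samples: SE of the difference = √(SE₁² + SE₂²) = √(0.0003759721 + 0.0012981609) = 0.04092.
z* for 90% confidence is 1.645, so the margin of error is 1.645 × 0.04092 = 0.06731.
Point estimate p̂₁ − p̂₂ = 0.3776 − 0.1515 = 0.2261.
0.2261 ± 0.06731 → (0.1588, 0.2934).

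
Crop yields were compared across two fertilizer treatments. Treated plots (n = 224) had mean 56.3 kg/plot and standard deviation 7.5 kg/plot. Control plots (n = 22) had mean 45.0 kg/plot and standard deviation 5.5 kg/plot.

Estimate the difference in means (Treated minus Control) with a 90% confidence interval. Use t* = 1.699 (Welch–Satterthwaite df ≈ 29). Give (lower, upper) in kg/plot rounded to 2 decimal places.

Standard errors of each mean: 7.5/√224 = 0.5011 and 5.5/√22 = 1.1726.
SE(x̄₁ − x̄₂) = √(0.5011² + 1.1726²) = 1.2752 for independent samples with unequal variances.
With t* = 1.699, the margin is 1.699 × 1.2752 = 2.1666.
x̄₁ − x̄₂ = 56.3 − 45.0 = 11.3000; the interval is 11.3000 ± 2.1666 = (9.13, 13.47).

(9.13, 13.47)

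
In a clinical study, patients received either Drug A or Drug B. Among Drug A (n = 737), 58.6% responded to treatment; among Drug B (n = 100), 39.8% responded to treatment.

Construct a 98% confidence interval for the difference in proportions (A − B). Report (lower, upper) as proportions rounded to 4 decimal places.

(0.0666, 0.3094)

Each SE is √(p̂(1−p̂)/n): √(0.5860·0.4140/737) = 0.01814 and √(0.3980·0.6020/100) = 0.04895.
SE(p̂₁ − p̂₂) = √(SE₁² + SE₂²) = √(0.0003290596 + 0.0023961025) = 0.05220, since the two samples are independent.
At 98% confidence z* = 2.326; margin = 2.326 × 0.05220 = 0.12142.
The difference is 0.5860 − 0.3980 = 0.1880, so the interval is 0.1880 ± 0.12142 = (0.0666, 0.3094).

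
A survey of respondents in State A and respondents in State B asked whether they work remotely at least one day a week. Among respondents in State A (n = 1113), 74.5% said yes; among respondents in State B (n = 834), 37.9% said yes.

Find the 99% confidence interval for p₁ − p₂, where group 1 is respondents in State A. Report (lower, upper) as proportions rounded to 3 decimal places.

The two standard errors are √(0.7450×0.2550/1113) = 0.01306 and √(0.3790×0.6210/834) = 0.01680.
Because the samples are independent, SE_diff = √(0.01306² + 0.01680²) = 0.02128.
Using z* = 2.576 for 99%, ME = 2.576 × 0.02128 = 0.05482.
p̂₁ − p̂₂ = 0.3660; interval 0.3660 ± 0.05482 gives (0.311, 0.421).

(0.311, 0.421)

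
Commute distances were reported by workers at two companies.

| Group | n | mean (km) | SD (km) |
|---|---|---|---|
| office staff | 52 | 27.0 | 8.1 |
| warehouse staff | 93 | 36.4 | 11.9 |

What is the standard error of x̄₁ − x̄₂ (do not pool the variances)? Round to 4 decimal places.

1.6687

Standard errors of each mean: 8.1/√52 = 1.1233 and 11.9/√93 = 1.2340.
SE(x̄₁ − x̄₂) = √(1.1233² + 1.2340²) = 1.6687 for independent samples with unequal variances.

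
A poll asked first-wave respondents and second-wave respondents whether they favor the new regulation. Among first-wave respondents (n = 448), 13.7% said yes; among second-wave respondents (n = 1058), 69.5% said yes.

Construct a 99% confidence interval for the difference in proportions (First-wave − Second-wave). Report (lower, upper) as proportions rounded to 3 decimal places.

(-0.614, -0.502)

Each SE is √(p̂(1−p̂)/n): √(0.1370·0.8630/448) = 0.01625 and √(0.6950·0.3050/1058) = 0.01415.
SE(p̂₁ − p̂₂) = √(SE₁² + SE₂²) = √(0.0002640625 + 0.0002002225) = 0.02155, since the two samples are independent.
At 99% confidence z* = 2.576; margin = 2.576 × 0.02155 = 0.05551.
The difference is 0.1370 − 0.6950 = -0.5580, so the interval is -0.5580 ± 0.05551 = (-0.614, -0.502).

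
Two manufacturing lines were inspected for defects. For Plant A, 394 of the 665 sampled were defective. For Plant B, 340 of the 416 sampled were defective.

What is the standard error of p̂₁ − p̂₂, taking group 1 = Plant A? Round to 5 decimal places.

0.02687

p̂₁ = 394/665 = 0.5925 and p̂₂ = 340/416 = 0.8173.
SE₁ = √(p̂₁(1−p̂₁)/n₁) = √(0.5925·0.4075/665) = 0.01905; SE₂ = √(0.8173·0.1827/416) = 0.01895.
Independent samples: SE of the difference = √(SE₁² + SE₂²) = √(0.0003629025 + 0.0003591025) = 0.02687.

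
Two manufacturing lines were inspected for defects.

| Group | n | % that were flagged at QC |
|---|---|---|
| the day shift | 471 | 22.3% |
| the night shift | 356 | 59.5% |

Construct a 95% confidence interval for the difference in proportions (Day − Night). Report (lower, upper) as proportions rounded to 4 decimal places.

(-0.4354, -0.3086)

The two standard errors are √(0.2230×0.7770/471) = 0.01918 and √(0.5950×0.4050/356) = 0.02602.
Because the samples are independent, SE_diff = √(0.01918² + 0.02602²) = 0.03233.
Using z* = 1.960 for 95%, ME = 1.960 × 0.03233 = 0.06337.
p̂₁ − p̂₂ = -0.3720; interval -0.3720 ± 0.06337 gives (-0.4354, -0.3086).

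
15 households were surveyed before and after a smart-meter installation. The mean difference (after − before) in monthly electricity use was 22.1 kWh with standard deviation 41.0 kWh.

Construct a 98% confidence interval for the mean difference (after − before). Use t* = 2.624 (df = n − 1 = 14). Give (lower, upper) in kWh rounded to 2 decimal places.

Paired design: SE = s_d/√n = 41.0/√15 = 10.5862.
t* = 2.624; margin of error = 2.624 × 10.5862 = 27.7782.
22.1 ± 27.7782 → (-5.68, 49.88).

(-5.68, 49.88)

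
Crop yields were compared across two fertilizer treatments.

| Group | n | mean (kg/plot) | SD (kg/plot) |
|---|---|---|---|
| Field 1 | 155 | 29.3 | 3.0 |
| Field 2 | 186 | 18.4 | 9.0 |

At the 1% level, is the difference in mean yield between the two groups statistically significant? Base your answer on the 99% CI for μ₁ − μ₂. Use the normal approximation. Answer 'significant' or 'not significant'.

significant

Per-group SEs: s₁/√n₁ = 3.0/√155 = 0.2410, s₂/√n₂ = 9.0/√186 = 0.6599.
Unpooled SE of the difference: √(0.058081 + 0.43546801) = 0.7025.
Margin of error = z* · SE = 2.576 × 0.7025 = 1.8096.
x̄₁ − x̄₂ = 29.3 − 18.4 = 10.9000.
CI: 10.9000 ± 1.8096 = (9.0904, 12.7096).
The interval (9.0904, 12.7096) does not contain 0, so the difference is significant.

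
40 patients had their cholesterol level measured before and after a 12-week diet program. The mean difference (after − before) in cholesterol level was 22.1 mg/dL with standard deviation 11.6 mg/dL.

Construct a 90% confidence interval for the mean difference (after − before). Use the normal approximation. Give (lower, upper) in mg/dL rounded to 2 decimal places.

Paired design: SE = s_d/√n = 11.6/√40 = 1.8341.
z* = 1.645; margin of error = 1.645 × 1.8341 = 3.0171.
22.1 ± 3.0171 → (19.08, 25.12).

(19.08, 25.12)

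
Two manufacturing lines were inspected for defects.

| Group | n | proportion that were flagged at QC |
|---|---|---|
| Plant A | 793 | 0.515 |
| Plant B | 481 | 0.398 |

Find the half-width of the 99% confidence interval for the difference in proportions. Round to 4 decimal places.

0.0735

Each SE is √(p̂(1−p̂)/n): √(0.5150·0.4850/793) = 0.01775 and √(0.3980·0.6020/481) = 0.02232.
SE(p̂₁ − p̂₂) = √(SE₁² + SE₂²) = √(0.0003150625 + 0.0004981824) = 0.02852, since the two samples are independent.
At 99% confidence z* = 2.576; margin = 2.576 × 0.02852 = 0.07347.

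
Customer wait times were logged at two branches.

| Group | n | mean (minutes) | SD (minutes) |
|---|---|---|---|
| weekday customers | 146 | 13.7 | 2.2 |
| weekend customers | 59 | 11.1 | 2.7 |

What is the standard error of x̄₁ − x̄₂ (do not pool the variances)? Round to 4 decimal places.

0.3959

Per-group SEs: s₁/√n₁ = 2.2/√146 = 0.1821, s₂/√n₂ = 2.7/√59 = 0.3515.
Unpooled SE of the difference: √(0.03316041 + 0.12355225) = 0.3959.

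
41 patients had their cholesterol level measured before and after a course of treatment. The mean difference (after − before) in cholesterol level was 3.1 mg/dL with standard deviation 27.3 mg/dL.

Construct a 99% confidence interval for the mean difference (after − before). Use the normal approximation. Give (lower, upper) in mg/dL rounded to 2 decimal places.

(-7.88, 14.08)

This is a matched-pairs design, so SE = s_d/√n = 27.3/√41 = 4.2635.
Margin = 2.576 × 4.2635 = 10.9828; the interval is 3.1 ± 10.9828 = (-7.88, 14.08).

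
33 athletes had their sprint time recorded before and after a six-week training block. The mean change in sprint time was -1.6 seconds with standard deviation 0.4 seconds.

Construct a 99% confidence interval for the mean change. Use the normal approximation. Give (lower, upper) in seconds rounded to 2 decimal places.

Paired design: SE = s_d/√n = 0.4/√33 = 0.0696.
z* = 2.576; margin of error = 2.576 × 0.0696 = 0.1793.
-1.6 ± 0.1793 → (-1.78, -1.42).

(-1.78, -1.42)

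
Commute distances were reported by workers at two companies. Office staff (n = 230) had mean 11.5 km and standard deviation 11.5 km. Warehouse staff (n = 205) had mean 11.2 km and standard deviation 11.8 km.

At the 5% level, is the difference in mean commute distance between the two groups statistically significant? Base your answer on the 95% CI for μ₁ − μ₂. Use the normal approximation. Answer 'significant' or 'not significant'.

Per-group SEs: s₁/√n₁ = 11.5/√230 = 0.7583, s₂/√n₂ = 11.8/√205 = 0.8241.
Unpooled SE of the difference: √(0.57501889 + 0.67914081) = 1.1199.
Margin of error = z* · SE = 1.960 × 1.1199 = 2.1950.
x̄₁ − x̄₂ = 11.5 − 11.2 = 0.3000.
CI: 0.3000 ± 2.1950 = (-1.8950, 2.4950).
The interval (-1.8950, 2.4950) contains 0, so the difference is not significant.

not significant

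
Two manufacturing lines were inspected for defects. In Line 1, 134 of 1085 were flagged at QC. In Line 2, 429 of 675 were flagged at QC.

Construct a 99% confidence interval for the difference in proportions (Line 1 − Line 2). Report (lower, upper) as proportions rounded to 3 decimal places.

(-0.566, -0.458)

p̂₁ = 134/1085 = 0.1235 and p̂₂ = 429/675 = 0.6356.
SE₁ = √(p̂₁(1−p̂₁)/n₁) = √(0.1235·0.8765/1085) = 0.00999; SE₂ = √(0.6356·0.3644/675) = 0.01852.
Independent samples: SE of the difference = √(SE₁² + SE₂²) = √(0.0000998001 + 0.0003429904) = 0.02104.
z* for 99% confidence is 2.576, so the margin of error is 2.576 × 0.02104 = 0.05420.
Point estimate p̂₁ − p̂₂ = 0.1235 − 0.6356 = -0.5121.
-0.5121 ± 0.05420 → (-0.566, -0.458).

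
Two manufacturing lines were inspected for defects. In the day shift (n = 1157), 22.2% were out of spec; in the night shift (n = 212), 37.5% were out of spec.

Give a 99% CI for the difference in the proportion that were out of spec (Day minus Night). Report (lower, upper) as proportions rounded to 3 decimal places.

SE₁ = √(p̂₁(1−p̂₁)/n₁) = √(0.2220·0.7780/1157) = 0.01222; SE₂ = √(0.3750·0.6250/212) = 0.03325.
Independent samples: SE of the difference = √(SE₁² + SE₂²) = √(0.0001493284 + 0.0011055625) = 0.03542.
z* for 99% confidence is 2.576, so the margin of error is 2.576 × 0.03542 = 0.09124.
Point estimate p̂₁ − p̂₂ = 0.2220 − 0.3750 = -0.1530.
-0.1530 ± 0.09124 → (-0.244, -0.062).

(-0.244, -0.062)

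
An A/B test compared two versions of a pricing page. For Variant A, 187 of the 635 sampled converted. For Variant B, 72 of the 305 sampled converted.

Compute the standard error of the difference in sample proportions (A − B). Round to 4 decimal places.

0.0303

p̂₁ = 187/635 = 0.2945 and p̂₂ = 72/305 = 0.2361.
SE₁ = √(p̂₁(1−p̂₁)/n₁) = √(0.2945·0.7055/635) = 0.01809; SE₂ = √(0.2361·0.7639/305) = 0.02432.
Independent samples: SE of the difference = √(SE₁² + SE₂²) = √(0.0003272481 + 0.0005914624) = 0.03031.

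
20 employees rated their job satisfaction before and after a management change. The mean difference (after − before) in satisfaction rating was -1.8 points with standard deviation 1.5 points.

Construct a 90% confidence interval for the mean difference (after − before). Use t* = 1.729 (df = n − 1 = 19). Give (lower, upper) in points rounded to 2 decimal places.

Paired design: SE = s_d/√n = 1.5/√20 = 0.3354.
t* = 1.729; margin of error = 1.729 × 0.3354 = 0.5799.
-1.8 ± 0.5799 → (-2.38, -1.22).

(-2.38, -1.22)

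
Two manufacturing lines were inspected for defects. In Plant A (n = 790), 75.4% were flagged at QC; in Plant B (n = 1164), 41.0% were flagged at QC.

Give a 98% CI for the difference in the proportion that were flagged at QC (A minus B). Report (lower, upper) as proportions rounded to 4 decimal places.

Each SE is √(p̂(1−p̂)/n): √(0.7540·0.2460/790) = 0.01532 and √(0.4100·0.5900/1164) = 0.01442.
SE(p̂₁ − p̂₂) = √(SE₁² + SE₂²) = √(0.0002347024 + 0.0002079364) = 0.02104, since the two samples are independent.
At 98% confidence z* = 2.326; margin = 2.326 × 0.02104 = 0.04894.
The difference is 0.7540 − 0.4100 = 0.3440, so the interval is 0.3440 ± 0.04894 = (0.2951, 0.3929).

(0.2951, 0.3929)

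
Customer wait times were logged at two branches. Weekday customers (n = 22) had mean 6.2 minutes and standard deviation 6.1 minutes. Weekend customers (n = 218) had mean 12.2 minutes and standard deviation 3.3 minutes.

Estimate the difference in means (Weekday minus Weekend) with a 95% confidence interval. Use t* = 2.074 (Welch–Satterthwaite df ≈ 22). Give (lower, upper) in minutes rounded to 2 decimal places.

Standard errors of each mean: 6.1/√22 = 1.3005 and 3.3/√218 = 0.2235.
SE(x̄₁ − x̄₂) = √(1.3005² + 0.2235²) = 1.3196 for independent samples with unequal variances.
With t* = 2.074, the margin is 2.074 × 1.3196 = 2.7369.
x̄₁ − x̄₂ = 6.2 − 12.2 = -6.0000; the interval is -6.0000 ± 2.7369 = (-8.74, -3.26).

(-8.74, -3.26)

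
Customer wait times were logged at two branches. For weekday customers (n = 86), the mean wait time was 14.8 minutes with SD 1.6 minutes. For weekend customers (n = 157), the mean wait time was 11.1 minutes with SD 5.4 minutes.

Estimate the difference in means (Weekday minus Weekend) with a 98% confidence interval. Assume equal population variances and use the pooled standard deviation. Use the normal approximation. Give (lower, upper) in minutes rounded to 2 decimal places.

(2.31, 5.09)

Pooled variance s_p² = [85·1.6² + 156·5.4²] / (86+157−2) = 19.7783, so s_p = 4.4473.
SE_diff = s_p·√(1/n₁ + 1/n₂) = 4.4473·√(1/86 + 1/157) = 0.5966.
z* = 2.326; margin = 2.326 × 0.5966 = 1.3877.
Difference = 14.8 − 11.1 = 3.7000.
3.7000 ± 1.3877 → (2.31, 5.09).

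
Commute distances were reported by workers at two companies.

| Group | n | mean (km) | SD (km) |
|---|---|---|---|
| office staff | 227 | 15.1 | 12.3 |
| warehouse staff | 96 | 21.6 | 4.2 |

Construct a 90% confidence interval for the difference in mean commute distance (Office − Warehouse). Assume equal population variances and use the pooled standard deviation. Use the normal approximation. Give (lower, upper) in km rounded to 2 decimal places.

s_p = √[((n₁−1)s₁² + (n₂−1)s₂²)/(n₁+n₂−2)] = √[(226·12.3² + 95·4.2²)/321] = 10.5705.
SE = 10.5705·√(1/227 + 1/96) = 1.2869.
With z* = 1.645, margin = 1.645 × 1.2869 = 2.1170.
x̄₁ − x̄₂ = 15.1 − 21.6 = -6.5000; interval -6.5000 ± 2.1170 = (-8.62, -4.38).

(-8.62, -4.38)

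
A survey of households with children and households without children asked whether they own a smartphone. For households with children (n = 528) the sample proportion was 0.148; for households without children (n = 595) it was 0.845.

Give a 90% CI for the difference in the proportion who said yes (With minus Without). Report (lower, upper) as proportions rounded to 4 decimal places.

Each SE is √(p̂(1−p̂)/n): √(0.1480·0.8520/528) = 0.01545 and √(0.8450·0.1550/595) = 0.01484.
SE(p̂₁ − p̂₂) = √(SE₁² + SE₂²) = √(0.0002387025 + 0.0002202256) = 0.02142, since the two samples are independent.
At 90% confidence z* = 1.645; margin = 1.645 × 0.02142 = 0.03524.
The difference is 0.1480 − 0.8450 = -0.6970, so the interval is -0.6970 ± 0.03524 = (-0.7322, -0.6618).

(-0.7322, -0.6618)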